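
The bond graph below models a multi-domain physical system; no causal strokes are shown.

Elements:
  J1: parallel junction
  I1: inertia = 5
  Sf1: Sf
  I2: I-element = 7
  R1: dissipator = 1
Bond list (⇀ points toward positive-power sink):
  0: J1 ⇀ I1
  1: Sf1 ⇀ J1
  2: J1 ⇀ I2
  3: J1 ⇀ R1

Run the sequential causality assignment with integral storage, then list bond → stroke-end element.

bond 1 |Sf1  (Sf1 (Sf) sets flow on bond)
bond 0 |I1  (I1 outputs flow p/I1)
bond 2 |I2  (I2 integral (f out))
bond 3 |J1  (closing 0-jn rule on J1)

bond 0 stroke→I1
bond 1 stroke→Sf1
bond 2 stroke→I2
bond 3 stroke→J1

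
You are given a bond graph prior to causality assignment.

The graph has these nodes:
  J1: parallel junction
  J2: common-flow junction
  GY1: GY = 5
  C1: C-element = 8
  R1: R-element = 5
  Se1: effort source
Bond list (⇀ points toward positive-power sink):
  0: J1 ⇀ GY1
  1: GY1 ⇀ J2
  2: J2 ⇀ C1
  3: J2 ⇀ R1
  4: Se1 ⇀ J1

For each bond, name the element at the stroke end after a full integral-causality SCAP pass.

bond 0 →GY1
bond 1 →GY1
bond 2 →J2
bond 3 →J2
bond 4 →J1

β4 |J1  (source Se1 imposes e)
β0 |GY1  (common-e at J1 fixed by 4)
β1 |GY1  (GY1 both-in/both-out from 0)
β2 |J2  (J2: bond 1 brought flow, rest push out)
β3 |J2  (common-f at J2 fixed by 1)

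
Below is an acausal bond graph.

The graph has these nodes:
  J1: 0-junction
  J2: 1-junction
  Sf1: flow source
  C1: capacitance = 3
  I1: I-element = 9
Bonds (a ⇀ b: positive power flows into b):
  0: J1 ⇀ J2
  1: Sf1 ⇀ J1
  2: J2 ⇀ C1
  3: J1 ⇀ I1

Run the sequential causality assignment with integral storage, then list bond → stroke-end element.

#0 stroke→J1
#1 stroke→Sf1
#2 stroke→J2
#3 stroke→I1

bond 1 stroke at Sf1  (Sf1 (Sf) sets flow on bond)
bond 2 stroke at J2  (C1: C, integral causality)
bond 0 stroke at J1  (J2 needs exactly one f-in)
bond 3 stroke at I1  (0-jn J1 has e-setter on 0)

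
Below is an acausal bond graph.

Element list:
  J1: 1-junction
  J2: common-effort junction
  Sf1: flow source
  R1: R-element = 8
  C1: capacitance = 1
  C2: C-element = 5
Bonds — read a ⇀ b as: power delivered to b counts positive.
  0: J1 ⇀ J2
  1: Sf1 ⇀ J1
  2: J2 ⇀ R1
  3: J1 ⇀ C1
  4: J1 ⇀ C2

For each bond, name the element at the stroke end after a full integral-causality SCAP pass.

b1 |Sf1  (Sf1 fixes flow; stroke at Sf1)
b0 |J1  (1-jn J1 has f-setter on 1)
b3 |J1  (1-jn J1 has f-setter on 1)
b4 |J1  (1-jn J1 has f-setter on 1)
b2 |J2  (J2 needs exactly one e-in)

β0 |J1
β1 |Sf1
β2 |J2
β3 |J1
β4 |J1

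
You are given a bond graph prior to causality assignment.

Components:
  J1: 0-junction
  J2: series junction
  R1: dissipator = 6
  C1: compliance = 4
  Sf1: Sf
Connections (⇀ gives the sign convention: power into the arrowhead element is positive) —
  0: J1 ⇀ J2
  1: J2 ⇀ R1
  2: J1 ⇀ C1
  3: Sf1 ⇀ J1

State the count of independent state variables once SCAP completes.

1  (C1 all integral)

bond 3 |Sf1  (source Sf1 imposes f)
bond 2 |J1  (C1 integral (e out))
bond 0 |J2  (common-e at J1 fixed by 2)
bond 1 |R1  (closing 1-jn rule on J2)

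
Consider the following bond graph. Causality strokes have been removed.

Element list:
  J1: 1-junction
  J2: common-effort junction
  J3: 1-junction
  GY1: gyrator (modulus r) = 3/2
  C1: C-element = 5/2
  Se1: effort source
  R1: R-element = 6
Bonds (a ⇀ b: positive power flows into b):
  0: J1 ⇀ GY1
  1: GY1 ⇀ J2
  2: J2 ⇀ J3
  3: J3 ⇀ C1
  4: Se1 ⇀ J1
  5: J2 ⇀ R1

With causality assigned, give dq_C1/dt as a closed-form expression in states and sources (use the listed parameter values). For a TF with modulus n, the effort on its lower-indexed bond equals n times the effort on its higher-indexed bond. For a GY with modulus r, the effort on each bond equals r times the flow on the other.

dq_C1/dt = 2*E_Se1/3 - q_C1/15

β4 →J1  (Se1 (Se) sets effort on bond)
β0 →GY1  (only one flow-in slot at J1)
β1 →GY1  (GY1 both-in/both-out from 0)
β3 →J3  (prefer integral on C1)
β2 →J2  (closing 1-jn rule on J3)
β5 →R1  (J2 effort already set via bond 2)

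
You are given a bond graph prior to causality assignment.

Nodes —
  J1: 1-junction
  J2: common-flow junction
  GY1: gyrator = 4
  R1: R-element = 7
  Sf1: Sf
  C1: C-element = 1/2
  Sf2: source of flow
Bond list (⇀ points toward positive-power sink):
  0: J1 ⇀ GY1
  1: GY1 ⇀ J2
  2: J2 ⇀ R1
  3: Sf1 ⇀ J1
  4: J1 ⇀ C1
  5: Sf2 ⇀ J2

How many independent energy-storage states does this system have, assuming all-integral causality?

β3 →Sf1  (Sf1 fixes flow; stroke at Sf1)
β5 →Sf2  (source Sf2 imposes f)
β0 →J1  (J1 flow already set via bond 3)
β4 →J1  (J1: bond 3 brought flow, rest push out)
β1 →J2  (J2: bond 5 brought flow, rest push out)
β2 →J2  (common-f at J2 fixed by 5)

1  (C1 all integral)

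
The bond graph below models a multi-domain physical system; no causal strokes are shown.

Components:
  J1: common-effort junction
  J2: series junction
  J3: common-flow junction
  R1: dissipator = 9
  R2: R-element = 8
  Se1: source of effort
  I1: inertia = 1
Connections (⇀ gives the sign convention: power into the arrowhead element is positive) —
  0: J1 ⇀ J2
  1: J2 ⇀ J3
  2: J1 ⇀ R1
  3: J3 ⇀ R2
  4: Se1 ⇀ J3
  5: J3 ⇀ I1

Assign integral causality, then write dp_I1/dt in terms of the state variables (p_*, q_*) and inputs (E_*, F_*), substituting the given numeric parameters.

β4 |J3  (source Se1 imposes e)
β5 |I1  (I1 outputs flow p/I1)
β1 |J3  (common-f at J3 fixed by 5)
β3 |J3  (J3: bond 5 brought flow, rest push out)
β0 |J2  (J2 flow already set via bond 1)
β2 |J1  (only one effort-in slot at J1)

dp_I1/dt = E_Se1 - 17*p_I1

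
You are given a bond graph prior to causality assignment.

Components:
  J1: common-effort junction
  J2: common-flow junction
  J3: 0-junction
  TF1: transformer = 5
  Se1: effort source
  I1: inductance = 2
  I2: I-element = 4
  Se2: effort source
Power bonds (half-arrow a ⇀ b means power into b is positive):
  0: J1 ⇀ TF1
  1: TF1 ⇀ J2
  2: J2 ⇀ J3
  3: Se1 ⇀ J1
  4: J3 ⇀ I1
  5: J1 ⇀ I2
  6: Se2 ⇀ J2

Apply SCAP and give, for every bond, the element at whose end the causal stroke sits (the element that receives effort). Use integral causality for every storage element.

β0 stroke at TF1
β1 stroke at J2
β2 stroke at J3
β3 stroke at J1
β4 stroke at I1
β5 stroke at I2
β6 stroke at J2

b3 stroke→J1  (source Se1 imposes e)
b6 stroke→J2  (Se2: effort source, stroke at far end)
b0 stroke→TF1  (0-jn J1 has e-setter on 3)
b5 stroke→I2  (J1 effort already set via bond 3)
b1 stroke→J2  (TF1 one-in-one-out from 0)
b2 stroke→J3  (closing 1-jn rule on J2)
b4 stroke→I1  (J3: bond 2 brought effort, rest push out)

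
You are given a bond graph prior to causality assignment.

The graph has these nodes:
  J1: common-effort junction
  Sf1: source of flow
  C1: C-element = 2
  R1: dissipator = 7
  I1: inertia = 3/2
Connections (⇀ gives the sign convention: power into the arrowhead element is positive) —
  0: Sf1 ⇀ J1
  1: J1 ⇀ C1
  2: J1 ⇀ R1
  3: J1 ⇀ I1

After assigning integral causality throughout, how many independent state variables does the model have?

2  (C1, I1 all integral)

b0 stroke→Sf1  (Sf1 fixes flow; stroke at Sf1)
b1 stroke→J1  (C1: C, integral causality)
b2 stroke→R1  (0-jn J1 has e-setter on 1)
b3 stroke→I1  (J1 effort already set via bond 1)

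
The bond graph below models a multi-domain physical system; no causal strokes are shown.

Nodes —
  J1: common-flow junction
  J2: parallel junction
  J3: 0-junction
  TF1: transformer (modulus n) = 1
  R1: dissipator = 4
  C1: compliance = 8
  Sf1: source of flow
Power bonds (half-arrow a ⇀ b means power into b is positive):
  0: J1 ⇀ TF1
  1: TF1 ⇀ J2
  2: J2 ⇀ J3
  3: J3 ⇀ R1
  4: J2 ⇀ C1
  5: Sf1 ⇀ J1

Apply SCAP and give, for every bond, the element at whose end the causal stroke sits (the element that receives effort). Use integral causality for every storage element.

#0 stroke→J1
#1 stroke→TF1
#2 stroke→J3
#3 stroke→R1
#4 stroke→J2
#5 stroke→Sf1

#5 |Sf1  (source Sf1 imposes f)
#0 |J1  (J1: bond 5 brought flow, rest push out)
#1 |TF1  (through TF1, causality passes straight; one stroke at TF1)
#4 |J2  (C1 integral (e out))
#2 |J3  (0-jn J2 has e-setter on 4)
#3 |R1  (J3 effort already set via bond 2)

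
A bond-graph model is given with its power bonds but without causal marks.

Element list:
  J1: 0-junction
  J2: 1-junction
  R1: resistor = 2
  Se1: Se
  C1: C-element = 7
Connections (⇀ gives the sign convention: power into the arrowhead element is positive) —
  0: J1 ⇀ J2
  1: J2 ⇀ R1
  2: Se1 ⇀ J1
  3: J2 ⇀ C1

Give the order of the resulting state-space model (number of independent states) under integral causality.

1  (C1 all integral)

β2 stroke at J1  (Se1 fixes effort; stroke away)
β0 stroke at J2  (J1 effort already set via bond 2)
β3 stroke at J2  (C1 outputs effort q/C1)
β1 stroke at R1  (only one flow-in slot at J2)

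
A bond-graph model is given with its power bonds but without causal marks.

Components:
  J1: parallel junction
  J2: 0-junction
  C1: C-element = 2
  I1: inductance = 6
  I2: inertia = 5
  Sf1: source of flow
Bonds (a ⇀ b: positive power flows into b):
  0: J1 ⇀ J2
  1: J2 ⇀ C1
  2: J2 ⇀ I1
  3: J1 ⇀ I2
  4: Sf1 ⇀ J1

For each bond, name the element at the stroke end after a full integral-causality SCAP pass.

#0 stroke→J1
#1 stroke→J2
#2 stroke→I1
#3 stroke→I2
#4 stroke→Sf1

b4 |Sf1  (Sf1 (Sf) sets flow on bond)
b1 |J2  (prefer integral on C1)
b0 |J1  (0-jn J2 has e-setter on 1)
b2 |I1  (common-e at J2 fixed by 1)
b3 |I2  (J1 effort already set via bond 0)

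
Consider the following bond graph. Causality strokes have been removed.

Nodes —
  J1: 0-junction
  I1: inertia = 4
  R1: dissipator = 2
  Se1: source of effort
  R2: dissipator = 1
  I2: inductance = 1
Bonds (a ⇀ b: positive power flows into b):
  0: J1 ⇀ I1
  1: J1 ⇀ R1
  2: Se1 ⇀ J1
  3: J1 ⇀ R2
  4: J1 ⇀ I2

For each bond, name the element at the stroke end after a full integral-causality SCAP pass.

b2 stroke→J1  (source Se1 imposes e)
b0 stroke→I1  (0-jn J1 has e-setter on 2)
b1 stroke→R1  (J1: bond 2 brought effort, rest push out)
b3 stroke→R2  (common-e at J1 fixed by 2)
b4 stroke→I2  (J1 effort already set via bond 2)

b0 stroke→I1
b1 stroke→R1
b2 stroke→J1
b3 stroke→R2
b4 stroke→I2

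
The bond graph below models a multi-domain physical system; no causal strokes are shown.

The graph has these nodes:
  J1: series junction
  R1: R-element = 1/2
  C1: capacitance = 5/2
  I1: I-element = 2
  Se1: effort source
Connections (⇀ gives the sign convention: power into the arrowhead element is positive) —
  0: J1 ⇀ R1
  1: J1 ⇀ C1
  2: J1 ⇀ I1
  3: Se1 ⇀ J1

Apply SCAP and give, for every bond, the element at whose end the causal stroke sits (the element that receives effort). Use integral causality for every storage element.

#0 stroke→J1
#1 stroke→J1
#2 stroke→I1
#3 stroke→J1

b3 |J1  (Se1 (Se) sets effort on bond)
b1 |J1  (C1 outputs effort q/C1)
b2 |I1  (prefer integral on I1)
b0 |J1  (1-jn J1 has f-setter on 2)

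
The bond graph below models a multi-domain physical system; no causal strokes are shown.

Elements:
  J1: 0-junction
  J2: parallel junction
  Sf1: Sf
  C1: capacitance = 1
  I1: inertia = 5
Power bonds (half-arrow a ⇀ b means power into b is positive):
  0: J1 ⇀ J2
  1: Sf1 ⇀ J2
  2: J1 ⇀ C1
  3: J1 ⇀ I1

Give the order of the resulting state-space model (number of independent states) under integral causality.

2  (C1, I1 all integral)

b1 stroke at Sf1  (Sf1 fixes flow; stroke at Sf1)
b0 stroke at J2  (J2: last free bond brings effort in)
b2 stroke at J1  (C1 outputs effort q/C1)
b3 stroke at I1  (0-jn J1 has e-setter on 2)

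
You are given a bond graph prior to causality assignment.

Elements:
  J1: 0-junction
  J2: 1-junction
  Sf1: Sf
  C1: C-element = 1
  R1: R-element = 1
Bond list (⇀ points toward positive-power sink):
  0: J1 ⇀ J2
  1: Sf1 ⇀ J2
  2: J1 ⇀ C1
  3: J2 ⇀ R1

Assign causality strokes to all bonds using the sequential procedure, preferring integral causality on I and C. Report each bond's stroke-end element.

bond 1 →Sf1  (Sf1 (Sf) sets flow on bond)
bond 0 →J2  (J2 flow already set via bond 1)
bond 3 →J2  (J2 flow already set via bond 1)
bond 2 →J1  (closing 0-jn rule on J1)

β0 stroke→J2
β1 stroke→Sf1
β2 stroke→J1
β3 stroke→J2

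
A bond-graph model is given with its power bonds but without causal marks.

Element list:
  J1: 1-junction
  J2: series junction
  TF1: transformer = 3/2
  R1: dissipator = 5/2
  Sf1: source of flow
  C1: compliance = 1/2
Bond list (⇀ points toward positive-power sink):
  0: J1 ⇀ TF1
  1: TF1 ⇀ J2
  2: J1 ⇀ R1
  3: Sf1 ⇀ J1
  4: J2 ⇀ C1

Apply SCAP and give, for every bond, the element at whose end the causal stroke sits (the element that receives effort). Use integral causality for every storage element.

bond 3 stroke→Sf1  (source Sf1 imposes f)
bond 0 stroke→J1  (common-f at J1 fixed by 3)
bond 2 stroke→J1  (J1: bond 3 brought flow, rest push out)
bond 1 stroke→TF1  (TF1 one-in-one-out from 0)
bond 4 stroke→J2  (1-jn J2 has f-setter on 1)

#0 stroke→J1
#1 stroke→TF1
#2 stroke→J1
#3 stroke→Sf1
#4 stroke→J2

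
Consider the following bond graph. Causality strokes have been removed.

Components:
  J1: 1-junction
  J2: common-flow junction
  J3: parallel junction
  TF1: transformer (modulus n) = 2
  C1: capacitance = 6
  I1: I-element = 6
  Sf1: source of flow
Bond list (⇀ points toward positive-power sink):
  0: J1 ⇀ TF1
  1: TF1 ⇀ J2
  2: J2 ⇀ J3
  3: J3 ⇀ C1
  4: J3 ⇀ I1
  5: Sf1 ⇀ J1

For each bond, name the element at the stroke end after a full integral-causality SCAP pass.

b5 |Sf1  (Sf1 (Sf) sets flow on bond)
b0 |J1  (J1 flow already set via bond 5)
b1 |TF1  (through TF1, causality passes straight; one stroke at TF1)
b2 |J2  (J2: bond 1 brought flow, rest push out)
b3 |J3  (C1 outputs effort q/C1)
b4 |I1  (J3 effort already set via bond 3)

bond 0 →J1
bond 1 →TF1
bond 2 →J2
bond 3 →J3
bond 4 →I1
bond 5 →Sf1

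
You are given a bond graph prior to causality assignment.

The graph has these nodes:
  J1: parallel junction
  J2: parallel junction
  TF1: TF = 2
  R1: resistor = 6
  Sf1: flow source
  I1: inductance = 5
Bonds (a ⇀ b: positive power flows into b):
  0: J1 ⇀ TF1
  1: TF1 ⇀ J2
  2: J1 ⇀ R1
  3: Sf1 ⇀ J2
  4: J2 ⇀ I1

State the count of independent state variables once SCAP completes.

#3 stroke→Sf1  (source Sf1 imposes f)
#4 stroke→I1  (I1: I, integral causality)
#1 stroke→J2  (only one effort-in slot at J2)
#0 stroke→TF1  (TF1 one-in-one-out from 1)
#2 stroke→J1  (J1: last free bond brings effort in)

1  (I1 all integral)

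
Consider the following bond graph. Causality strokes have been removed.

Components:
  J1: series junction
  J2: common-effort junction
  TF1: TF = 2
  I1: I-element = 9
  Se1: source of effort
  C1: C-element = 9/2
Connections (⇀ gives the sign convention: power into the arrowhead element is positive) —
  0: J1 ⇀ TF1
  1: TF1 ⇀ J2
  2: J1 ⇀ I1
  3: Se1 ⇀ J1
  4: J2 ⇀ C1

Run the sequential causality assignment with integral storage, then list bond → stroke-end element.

#0 stroke→J1
#1 stroke→TF1
#2 stroke→I1
#3 stroke→J1
#4 stroke→J2

bond 3 stroke→J1  (Se1 (Se) sets effort on bond)
bond 2 stroke→I1  (I1: I, integral causality)
bond 0 stroke→J1  (J1: bond 2 brought flow, rest push out)
bond 1 stroke→TF1  (through TF1, causality passes straight; one stroke at TF1)
bond 4 stroke→J2  (closing 0-jn rule on J2)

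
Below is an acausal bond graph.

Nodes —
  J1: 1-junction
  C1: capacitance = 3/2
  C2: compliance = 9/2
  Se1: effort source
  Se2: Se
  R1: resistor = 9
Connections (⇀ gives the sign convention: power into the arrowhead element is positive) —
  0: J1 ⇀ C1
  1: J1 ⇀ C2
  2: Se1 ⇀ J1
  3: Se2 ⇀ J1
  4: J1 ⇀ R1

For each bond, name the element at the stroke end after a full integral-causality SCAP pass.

β2 →J1  (source Se1 imposes e)
β3 →J1  (source Se2 imposes e)
β0 →J1  (C1 outputs effort q/C1)
β1 →J1  (prefer integral on C2)
β4 →R1  (J1 needs exactly one f-in)

bond 0 →J1
bond 1 →J1
bond 2 →J1
bond 3 →J1
bond 4 →R1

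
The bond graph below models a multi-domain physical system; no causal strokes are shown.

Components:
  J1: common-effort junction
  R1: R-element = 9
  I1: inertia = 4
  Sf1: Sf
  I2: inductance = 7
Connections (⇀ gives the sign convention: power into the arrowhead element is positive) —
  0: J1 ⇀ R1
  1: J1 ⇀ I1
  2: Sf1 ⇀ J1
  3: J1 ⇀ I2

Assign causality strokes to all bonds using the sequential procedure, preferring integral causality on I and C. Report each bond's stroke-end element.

bond 2 →Sf1  (Sf1 (Sf) sets flow on bond)
bond 1 →I1  (prefer integral on I1)
bond 3 →I2  (I2: I, integral causality)
bond 0 →J1  (J1: last free bond brings effort in)

bond 0 stroke at J1
bond 1 stroke at I1
bond 2 stroke at Sf1
bond 3 stroke at I2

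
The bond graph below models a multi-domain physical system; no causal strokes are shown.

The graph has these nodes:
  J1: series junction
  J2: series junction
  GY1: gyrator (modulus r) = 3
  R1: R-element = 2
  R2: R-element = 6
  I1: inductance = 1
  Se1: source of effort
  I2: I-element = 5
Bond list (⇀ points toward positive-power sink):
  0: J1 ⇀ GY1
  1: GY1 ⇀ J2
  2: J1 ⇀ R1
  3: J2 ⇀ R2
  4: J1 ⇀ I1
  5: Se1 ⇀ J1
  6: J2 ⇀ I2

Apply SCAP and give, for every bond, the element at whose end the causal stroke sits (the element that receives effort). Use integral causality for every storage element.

bond 0 |J1
bond 1 |J2
bond 2 |J1
bond 3 |J2
bond 4 |I1
bond 5 |J1
bond 6 |I2

#5 |J1  (Se1 (Se) sets effort on bond)
#4 |I1  (I1: I, integral causality)
#0 |J1  (common-f at J1 fixed by 4)
#2 |J1  (J1 flow already set via bond 4)
#1 |J2  (GY1: gyrator matches bond 0)
#6 |I2  (I2 integral (f out))
#3 |J2  (common-f at J2 fixed by 6)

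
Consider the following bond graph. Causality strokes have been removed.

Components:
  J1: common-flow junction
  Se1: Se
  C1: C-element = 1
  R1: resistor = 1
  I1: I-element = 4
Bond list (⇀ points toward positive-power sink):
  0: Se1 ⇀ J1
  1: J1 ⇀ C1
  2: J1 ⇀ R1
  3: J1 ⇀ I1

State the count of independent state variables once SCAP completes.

2  (C1, I1 all integral)

bond 0 stroke at J1  (Se1 (Se) sets effort on bond)
bond 1 stroke at J1  (C1 integral (e out))
bond 3 stroke at I1  (prefer integral on I1)
bond 2 stroke at J1  (1-jn J1 has f-setter on 3)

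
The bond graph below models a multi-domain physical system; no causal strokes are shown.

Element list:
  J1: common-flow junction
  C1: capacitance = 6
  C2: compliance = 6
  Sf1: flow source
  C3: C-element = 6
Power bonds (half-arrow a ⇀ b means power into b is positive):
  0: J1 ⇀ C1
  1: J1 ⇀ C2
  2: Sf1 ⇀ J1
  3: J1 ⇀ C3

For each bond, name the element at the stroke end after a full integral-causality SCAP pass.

b2 |Sf1  (Sf1 fixes flow; stroke at Sf1)
b0 |J1  (J1: bond 2 brought flow, rest push out)
b1 |J1  (common-f at J1 fixed by 2)
b3 |J1  (1-jn J1 has f-setter on 2)

#0 |J1
#1 |J1
#2 |Sf1
#3 |J1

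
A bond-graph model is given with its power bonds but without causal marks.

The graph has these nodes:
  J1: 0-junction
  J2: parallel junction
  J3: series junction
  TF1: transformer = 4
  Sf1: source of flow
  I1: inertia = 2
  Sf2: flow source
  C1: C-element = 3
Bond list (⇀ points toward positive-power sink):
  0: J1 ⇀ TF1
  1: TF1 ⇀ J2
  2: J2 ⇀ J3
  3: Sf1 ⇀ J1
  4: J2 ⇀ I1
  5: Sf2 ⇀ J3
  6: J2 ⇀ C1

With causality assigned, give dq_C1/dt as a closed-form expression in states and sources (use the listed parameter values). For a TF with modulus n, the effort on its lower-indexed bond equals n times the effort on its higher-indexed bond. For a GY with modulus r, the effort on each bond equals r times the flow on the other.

dq_C1/dt = 4*F_Sf1 - F_Sf2 - p_I1/2

bond 3 stroke at Sf1  (source Sf1 imposes f)
bond 5 stroke at Sf2  (Sf2 (Sf) sets flow on bond)
bond 0 stroke at J1  (closing 0-jn rule on J1)
bond 2 stroke at J3  (J3: bond 5 brought flow, rest push out)
bond 1 stroke at TF1  (TF1 one-in-one-out from 0)
bond 4 stroke at I1  (I1 outputs flow p/I1)
bond 6 stroke at J2  (J2: last free bond brings effort in)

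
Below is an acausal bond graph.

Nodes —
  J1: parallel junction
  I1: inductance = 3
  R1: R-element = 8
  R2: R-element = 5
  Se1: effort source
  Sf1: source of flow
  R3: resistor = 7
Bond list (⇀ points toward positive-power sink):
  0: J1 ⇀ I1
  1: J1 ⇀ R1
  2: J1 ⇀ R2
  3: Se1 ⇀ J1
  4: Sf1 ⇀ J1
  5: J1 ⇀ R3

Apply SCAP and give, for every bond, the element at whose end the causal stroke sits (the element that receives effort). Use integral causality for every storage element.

bond 0 stroke→I1
bond 1 stroke→R1
bond 2 stroke→R2
bond 3 stroke→J1
bond 4 stroke→Sf1
bond 5 stroke→R3

#3 |J1  (Se1 (Se) sets effort on bond)
#4 |Sf1  (Sf1 (Sf) sets flow on bond)
#0 |I1  (J1 effort already set via bond 3)
#1 |R1  (common-e at J1 fixed by 3)
#2 |R2  (common-e at J1 fixed by 3)
#5 |R3  (J1: bond 3 brought effort, rest push out)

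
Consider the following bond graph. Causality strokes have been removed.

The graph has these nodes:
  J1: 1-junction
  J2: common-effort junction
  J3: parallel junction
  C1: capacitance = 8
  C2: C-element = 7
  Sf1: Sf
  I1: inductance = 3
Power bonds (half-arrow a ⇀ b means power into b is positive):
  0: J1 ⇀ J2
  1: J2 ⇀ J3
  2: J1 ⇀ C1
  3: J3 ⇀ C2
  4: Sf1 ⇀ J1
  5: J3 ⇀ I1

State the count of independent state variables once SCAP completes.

3  (C1, C2, I1 all integral)

β4 stroke→Sf1  (Sf1 (Sf) sets flow on bond)
β0 stroke→J1  (J1 flow already set via bond 4)
β2 stroke→J1  (J1: bond 4 brought flow, rest push out)
β1 stroke→J2  (closing 0-jn rule on J2)
β3 stroke→J3  (C2 outputs effort q/C2)
β5 stroke→I1  (J3: bond 3 brought effort, rest push out)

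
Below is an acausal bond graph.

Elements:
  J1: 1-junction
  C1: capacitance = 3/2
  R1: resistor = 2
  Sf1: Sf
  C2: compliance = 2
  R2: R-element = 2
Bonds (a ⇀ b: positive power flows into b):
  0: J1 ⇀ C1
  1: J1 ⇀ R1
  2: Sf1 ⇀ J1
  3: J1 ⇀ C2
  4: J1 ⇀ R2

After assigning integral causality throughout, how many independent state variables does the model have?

2  (C1, C2 all integral)

b2 stroke at Sf1  (Sf1 (Sf) sets flow on bond)
b0 stroke at J1  (1-jn J1 has f-setter on 2)
b1 stroke at J1  (common-f at J1 fixed by 2)
b3 stroke at J1  (common-f at J1 fixed by 2)
b4 stroke at J1  (J1 flow already set via bond 2)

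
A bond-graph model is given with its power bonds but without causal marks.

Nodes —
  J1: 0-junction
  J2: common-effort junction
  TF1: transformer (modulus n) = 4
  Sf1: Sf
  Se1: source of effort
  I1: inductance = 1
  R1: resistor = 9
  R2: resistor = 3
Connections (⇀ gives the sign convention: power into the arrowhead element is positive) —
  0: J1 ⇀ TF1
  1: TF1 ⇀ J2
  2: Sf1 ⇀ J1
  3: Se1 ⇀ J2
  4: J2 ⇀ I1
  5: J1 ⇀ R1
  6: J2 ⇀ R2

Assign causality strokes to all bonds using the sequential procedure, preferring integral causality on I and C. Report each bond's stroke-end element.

#2 stroke→Sf1  (Sf1 (Sf) sets flow on bond)
#3 stroke→J2  (Se1 (Se) sets effort on bond)
#1 stroke→TF1  (common-e at J2 fixed by 3)
#4 stroke→I1  (J2 effort already set via bond 3)
#6 stroke→R2  (J2 effort already set via bond 3)
#0 stroke→J1  (TF1 one-in-one-out from 1)
#5 stroke→R1  (J1 effort already set via bond 0)

#0 stroke→J1
#1 stroke→TF1
#2 stroke→Sf1
#3 stroke→J2
#4 stroke→I1
#5 stroke→R1
#6 stroke→R2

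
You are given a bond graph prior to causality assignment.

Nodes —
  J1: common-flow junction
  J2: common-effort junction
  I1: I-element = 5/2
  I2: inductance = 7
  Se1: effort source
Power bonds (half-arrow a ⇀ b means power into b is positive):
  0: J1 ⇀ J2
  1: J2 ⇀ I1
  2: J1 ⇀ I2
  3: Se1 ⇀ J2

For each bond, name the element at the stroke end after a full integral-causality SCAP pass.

#3 stroke at J2  (source Se1 imposes e)
#0 stroke at J1  (J2 effort already set via bond 3)
#1 stroke at I1  (J2 effort already set via bond 3)
#2 stroke at I2  (J1 needs exactly one f-in)

#0 stroke→J1
#1 stroke→I1
#2 stroke→I2
#3 stroke→J2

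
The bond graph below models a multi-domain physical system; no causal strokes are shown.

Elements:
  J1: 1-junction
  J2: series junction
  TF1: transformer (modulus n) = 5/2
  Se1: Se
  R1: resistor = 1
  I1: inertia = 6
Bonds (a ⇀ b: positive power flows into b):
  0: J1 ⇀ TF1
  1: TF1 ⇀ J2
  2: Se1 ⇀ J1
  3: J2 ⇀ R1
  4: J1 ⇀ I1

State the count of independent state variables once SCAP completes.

1  (I1 all integral)

#2 stroke at J1  (Se1 fixes effort; stroke away)
#4 stroke at I1  (I1 integral (f out))
#0 stroke at J1  (common-f at J1 fixed by 4)
#1 stroke at TF1  (through TF1, causality passes straight; one stroke at TF1)
#3 stroke at J2  (common-f at J2 fixed by 1)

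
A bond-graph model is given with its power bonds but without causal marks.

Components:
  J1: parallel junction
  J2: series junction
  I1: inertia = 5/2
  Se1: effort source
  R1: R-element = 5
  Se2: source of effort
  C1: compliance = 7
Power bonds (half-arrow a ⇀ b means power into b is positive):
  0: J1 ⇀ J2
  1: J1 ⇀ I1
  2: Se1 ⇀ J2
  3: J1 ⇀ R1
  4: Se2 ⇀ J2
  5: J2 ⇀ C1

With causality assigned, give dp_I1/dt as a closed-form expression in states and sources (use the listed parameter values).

dp_I1/dt = -E_Se1 - E_Se2 + q_C1/7

#2 →J2  (source Se1 imposes e)
#4 →J2  (Se2: effort source, stroke at far end)
#1 →I1  (I1 outputs flow p/I1)
#5 →J2  (C1: C, integral causality)
#0 →J1  (J2 needs exactly one f-in)
#3 →R1  (J1 effort already set via bond 0)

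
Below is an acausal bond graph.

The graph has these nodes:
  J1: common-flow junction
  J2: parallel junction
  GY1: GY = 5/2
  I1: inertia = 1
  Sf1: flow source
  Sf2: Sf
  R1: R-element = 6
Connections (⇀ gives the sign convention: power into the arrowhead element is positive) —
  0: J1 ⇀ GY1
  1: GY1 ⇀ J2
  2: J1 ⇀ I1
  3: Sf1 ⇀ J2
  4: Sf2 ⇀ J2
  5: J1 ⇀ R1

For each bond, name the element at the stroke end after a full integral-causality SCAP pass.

#0 |J1
#1 |J2
#2 |I1
#3 |Sf1
#4 |Sf2
#5 |J1

bond 3 stroke→Sf1  (Sf1 fixes flow; stroke at Sf1)
bond 4 stroke→Sf2  (Sf2: flow source, stroke at near end)
bond 1 stroke→J2  (J2 needs exactly one e-in)
bond 0 stroke→J1  (GY1 both-in/both-out from 1)
bond 2 stroke→I1  (I1: I, integral causality)
bond 5 stroke→J1  (1-jn J1 has f-setter on 2)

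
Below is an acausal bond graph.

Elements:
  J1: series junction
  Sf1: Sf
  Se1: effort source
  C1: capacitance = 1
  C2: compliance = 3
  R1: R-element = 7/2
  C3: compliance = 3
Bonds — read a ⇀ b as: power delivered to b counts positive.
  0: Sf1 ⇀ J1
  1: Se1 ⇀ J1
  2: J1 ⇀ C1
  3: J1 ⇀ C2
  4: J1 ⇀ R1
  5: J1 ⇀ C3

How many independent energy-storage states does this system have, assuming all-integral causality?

b0 →Sf1  (Sf1: flow source, stroke at near end)
b1 →J1  (source Se1 imposes e)
b2 →J1  (J1 flow already set via bond 0)
b3 →J1  (J1: bond 0 brought flow, rest push out)
b4 →J1  (J1: bond 0 brought flow, rest push out)
b5 →J1  (J1 flow already set via bond 0)

3  (C1, C2, C3 all integral)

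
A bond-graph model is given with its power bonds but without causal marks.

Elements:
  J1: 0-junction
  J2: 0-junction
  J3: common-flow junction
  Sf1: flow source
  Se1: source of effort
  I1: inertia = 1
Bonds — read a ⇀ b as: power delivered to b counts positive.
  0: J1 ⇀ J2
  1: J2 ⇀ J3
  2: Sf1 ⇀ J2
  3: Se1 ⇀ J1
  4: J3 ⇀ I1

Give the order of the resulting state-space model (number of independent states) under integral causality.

1  (I1 all integral)

bond 2 stroke at Sf1  (Sf1 (Sf) sets flow on bond)
bond 3 stroke at J1  (Se1 fixes effort; stroke away)
bond 0 stroke at J2  (0-jn J1 has e-setter on 3)
bond 1 stroke at J3  (J2: bond 0 brought effort, rest push out)
bond 4 stroke at I1  (J3: last free bond brings flow in)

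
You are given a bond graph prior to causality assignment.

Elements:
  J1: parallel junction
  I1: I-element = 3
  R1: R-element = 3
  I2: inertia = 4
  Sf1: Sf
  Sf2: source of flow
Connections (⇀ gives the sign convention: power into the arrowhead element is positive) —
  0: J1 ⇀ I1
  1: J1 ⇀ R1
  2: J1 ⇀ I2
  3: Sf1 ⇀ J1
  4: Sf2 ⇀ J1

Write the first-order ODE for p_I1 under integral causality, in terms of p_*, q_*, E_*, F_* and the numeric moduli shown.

dp_I1/dt = 3*F_Sf1 + 3*F_Sf2 - p_I1 - 3*p_I2/4

b3 |Sf1  (Sf1: flow source, stroke at near end)
b4 |Sf2  (Sf2: flow source, stroke at near end)
b0 |I1  (I1 outputs flow p/I1)
b2 |I2  (I2 integral (f out))
b1 |J1  (J1 needs exactly one e-in)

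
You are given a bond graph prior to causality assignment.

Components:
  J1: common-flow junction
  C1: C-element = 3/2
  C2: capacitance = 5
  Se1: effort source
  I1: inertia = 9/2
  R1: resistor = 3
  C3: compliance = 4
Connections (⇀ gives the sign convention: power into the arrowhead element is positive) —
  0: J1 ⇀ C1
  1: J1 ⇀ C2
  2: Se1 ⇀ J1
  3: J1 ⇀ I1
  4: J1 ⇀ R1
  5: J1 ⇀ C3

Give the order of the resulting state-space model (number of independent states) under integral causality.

4  (C1, C2, C3, I1 all integral)

b2 →J1  (Se1: effort source, stroke at far end)
b0 →J1  (C1 integral (e out))
b1 →J1  (prefer integral on C2)
b3 →I1  (prefer integral on I1)
b4 →J1  (common-f at J1 fixed by 3)
b5 →J1  (J1: bond 3 brought flow, rest push out)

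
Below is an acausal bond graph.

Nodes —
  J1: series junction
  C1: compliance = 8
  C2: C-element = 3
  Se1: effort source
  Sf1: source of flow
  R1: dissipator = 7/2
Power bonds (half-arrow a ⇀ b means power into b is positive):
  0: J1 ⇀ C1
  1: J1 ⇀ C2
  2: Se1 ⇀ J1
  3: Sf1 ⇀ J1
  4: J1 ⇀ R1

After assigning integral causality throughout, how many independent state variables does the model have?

2  (C1, C2 all integral)

b2 |J1  (source Se1 imposes e)
b3 |Sf1  (Sf1 fixes flow; stroke at Sf1)
b0 |J1  (J1 flow already set via bond 3)
b1 |J1  (J1: bond 3 brought flow, rest push out)
b4 |J1  (1-jn J1 has f-setter on 3)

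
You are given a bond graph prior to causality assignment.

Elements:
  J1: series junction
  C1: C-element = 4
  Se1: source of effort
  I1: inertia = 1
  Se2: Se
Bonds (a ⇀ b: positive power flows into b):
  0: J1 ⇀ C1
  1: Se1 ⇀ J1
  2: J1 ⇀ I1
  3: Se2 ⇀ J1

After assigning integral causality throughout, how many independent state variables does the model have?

2  (C1, I1 all integral)

b1 |J1  (Se1 (Se) sets effort on bond)
b3 |J1  (Se2: effort source, stroke at far end)
b0 |J1  (prefer integral on C1)
b2 |I1  (J1 needs exactly one f-in)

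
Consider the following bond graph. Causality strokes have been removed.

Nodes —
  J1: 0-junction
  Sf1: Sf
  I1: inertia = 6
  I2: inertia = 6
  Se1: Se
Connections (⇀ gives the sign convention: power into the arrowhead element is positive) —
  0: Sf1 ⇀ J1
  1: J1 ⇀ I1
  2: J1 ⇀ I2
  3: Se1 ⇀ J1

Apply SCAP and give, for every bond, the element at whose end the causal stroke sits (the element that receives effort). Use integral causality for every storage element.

β0 stroke→Sf1  (Sf1: flow source, stroke at near end)
β3 stroke→J1  (Se1 fixes effort; stroke away)
β1 stroke→I1  (0-jn J1 has e-setter on 3)
β2 stroke→I2  (common-e at J1 fixed by 3)

#0 |Sf1
#1 |I1
#2 |I2
#3 |J1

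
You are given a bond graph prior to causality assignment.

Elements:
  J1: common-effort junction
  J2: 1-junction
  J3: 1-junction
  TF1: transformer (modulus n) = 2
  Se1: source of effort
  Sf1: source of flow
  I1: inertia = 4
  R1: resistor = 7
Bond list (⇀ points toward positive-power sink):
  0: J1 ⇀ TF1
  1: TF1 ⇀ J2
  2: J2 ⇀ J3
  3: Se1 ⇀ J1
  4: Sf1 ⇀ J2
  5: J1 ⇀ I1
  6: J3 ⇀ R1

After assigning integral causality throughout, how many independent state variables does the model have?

b3 |J1  (source Se1 imposes e)
b4 |Sf1  (Sf1: flow source, stroke at near end)
b0 |TF1  (J1: bond 3 brought effort, rest push out)
b5 |I1  (J1 effort already set via bond 3)
b1 |J2  (1-jn J2 has f-setter on 4)
b2 |J2  (common-f at J2 fixed by 4)
b6 |J3  (1-jn J3 has f-setter on 2)

1  (I1 all integral)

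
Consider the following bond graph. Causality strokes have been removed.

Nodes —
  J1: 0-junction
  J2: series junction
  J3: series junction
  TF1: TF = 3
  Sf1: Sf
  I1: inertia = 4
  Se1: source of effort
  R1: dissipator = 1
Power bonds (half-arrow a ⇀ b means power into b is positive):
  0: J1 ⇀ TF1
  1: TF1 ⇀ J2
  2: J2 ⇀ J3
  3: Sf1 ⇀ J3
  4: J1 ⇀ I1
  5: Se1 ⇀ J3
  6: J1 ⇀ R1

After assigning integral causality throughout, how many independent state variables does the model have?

bond 3 stroke at Sf1  (Sf1: flow source, stroke at near end)
bond 5 stroke at J3  (Se1: effort source, stroke at far end)
bond 2 stroke at J3  (J3 flow already set via bond 3)
bond 1 stroke at J2  (J2 flow already set via bond 2)
bond 0 stroke at TF1  (through TF1, causality passes straight; one stroke at TF1)
bond 4 stroke at I1  (prefer integral on I1)
bond 6 stroke at J1  (closing 0-jn rule on J1)

1  (I1 all integral)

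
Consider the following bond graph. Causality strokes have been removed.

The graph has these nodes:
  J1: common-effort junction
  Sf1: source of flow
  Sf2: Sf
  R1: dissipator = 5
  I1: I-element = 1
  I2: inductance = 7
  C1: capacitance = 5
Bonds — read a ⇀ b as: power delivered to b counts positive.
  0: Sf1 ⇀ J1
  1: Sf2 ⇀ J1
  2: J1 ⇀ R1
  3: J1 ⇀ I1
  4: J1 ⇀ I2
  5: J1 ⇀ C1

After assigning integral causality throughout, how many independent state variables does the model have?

b0 |Sf1  (source Sf1 imposes f)
b1 |Sf2  (Sf2 fixes flow; stroke at Sf2)
b3 |I1  (I1 outputs flow p/I1)
b4 |I2  (I2 outputs flow p/I2)
b5 |J1  (C1 outputs effort q/C1)
b2 |R1  (J1 effort already set via bond 5)

3  (C1, I1, I2 all integral)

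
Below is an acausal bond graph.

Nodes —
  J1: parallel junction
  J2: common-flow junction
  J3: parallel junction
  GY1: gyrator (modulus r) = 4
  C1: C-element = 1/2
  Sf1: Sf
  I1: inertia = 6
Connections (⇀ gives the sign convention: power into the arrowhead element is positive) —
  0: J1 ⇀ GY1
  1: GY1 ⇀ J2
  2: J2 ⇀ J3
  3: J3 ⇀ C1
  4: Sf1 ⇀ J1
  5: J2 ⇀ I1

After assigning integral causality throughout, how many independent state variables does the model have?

2  (C1, I1 all integral)

b4 |Sf1  (Sf1 fixes flow; stroke at Sf1)
b0 |J1  (closing 0-jn rule on J1)
b1 |J2  (GY1: gyrator matches bond 0)
b3 |J3  (C1: C, integral causality)
b2 |J2  (J3: bond 3 brought effort, rest push out)
b5 |I1  (J2 needs exactly one f-in)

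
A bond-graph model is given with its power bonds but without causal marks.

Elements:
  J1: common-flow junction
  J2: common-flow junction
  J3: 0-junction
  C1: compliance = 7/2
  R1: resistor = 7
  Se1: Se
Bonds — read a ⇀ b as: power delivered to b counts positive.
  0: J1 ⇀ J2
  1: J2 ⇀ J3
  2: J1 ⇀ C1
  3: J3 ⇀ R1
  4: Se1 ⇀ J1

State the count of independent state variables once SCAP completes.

1  (C1 all integral)

b4 stroke→J1  (Se1: effort source, stroke at far end)
b2 stroke→J1  (C1 integral (e out))
b0 stroke→J2  (only one flow-in slot at J1)
b1 stroke→J3  (J2: last free bond brings flow in)
b3 stroke→R1  (common-e at J3 fixed by 1)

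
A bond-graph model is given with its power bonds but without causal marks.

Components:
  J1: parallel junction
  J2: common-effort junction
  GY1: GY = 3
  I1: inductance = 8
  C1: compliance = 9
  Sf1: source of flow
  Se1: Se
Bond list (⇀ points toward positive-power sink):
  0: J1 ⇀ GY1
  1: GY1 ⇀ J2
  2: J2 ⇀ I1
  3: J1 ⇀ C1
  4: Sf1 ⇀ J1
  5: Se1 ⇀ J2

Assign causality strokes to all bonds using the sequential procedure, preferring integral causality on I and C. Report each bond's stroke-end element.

#0 |GY1
#1 |GY1
#2 |I1
#3 |J1
#4 |Sf1
#5 |J2

#4 |Sf1  (Sf1 fixes flow; stroke at Sf1)
#5 |J2  (source Se1 imposes e)
#1 |GY1  (J2: bond 5 brought effort, rest push out)
#2 |I1  (common-e at J2 fixed by 5)
#0 |GY1  (GY1: gyrator matches bond 1)
#3 |J1  (only one effort-in slot at J1)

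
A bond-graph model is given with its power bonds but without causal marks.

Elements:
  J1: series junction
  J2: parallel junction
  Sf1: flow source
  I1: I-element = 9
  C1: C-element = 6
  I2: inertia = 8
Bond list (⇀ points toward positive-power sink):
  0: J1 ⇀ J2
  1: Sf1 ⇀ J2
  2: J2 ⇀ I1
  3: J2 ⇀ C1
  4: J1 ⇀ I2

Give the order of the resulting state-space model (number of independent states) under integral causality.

3  (C1, I1, I2 all integral)

b1 →Sf1  (Sf1 (Sf) sets flow on bond)
b2 →I1  (I1: I, integral causality)
b3 →J2  (C1 outputs effort q/C1)
b0 →J1  (common-e at J2 fixed by 3)
b4 →I2  (only one flow-in slot at J1)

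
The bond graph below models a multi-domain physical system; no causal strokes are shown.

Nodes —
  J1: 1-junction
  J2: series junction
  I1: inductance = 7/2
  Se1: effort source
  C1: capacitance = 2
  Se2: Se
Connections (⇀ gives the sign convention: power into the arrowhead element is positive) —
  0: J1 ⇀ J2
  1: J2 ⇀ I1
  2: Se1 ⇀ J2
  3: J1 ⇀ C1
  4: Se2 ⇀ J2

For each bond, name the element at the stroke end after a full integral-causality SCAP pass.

β2 →J2  (Se1 (Se) sets effort on bond)
β4 →J2  (Se2 fixes effort; stroke away)
β1 →I1  (prefer integral on I1)
β0 →J2  (J2 flow already set via bond 1)
β3 →J1  (common-f at J1 fixed by 0)

β0 |J2
β1 |I1
β2 |J2
β3 |J1
β4 |J2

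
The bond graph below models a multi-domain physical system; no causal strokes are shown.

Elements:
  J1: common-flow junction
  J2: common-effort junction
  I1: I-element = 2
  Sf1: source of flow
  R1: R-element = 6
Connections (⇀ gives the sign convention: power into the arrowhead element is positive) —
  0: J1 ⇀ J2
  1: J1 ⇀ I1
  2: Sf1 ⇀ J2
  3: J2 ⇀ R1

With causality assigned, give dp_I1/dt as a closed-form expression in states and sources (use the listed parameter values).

dp_I1/dt = -6*F_Sf1 - 3*p_I1

bond 2 stroke at Sf1  (source Sf1 imposes f)
bond 1 stroke at I1  (prefer integral on I1)
bond 0 stroke at J1  (J1 flow already set via bond 1)
bond 3 stroke at J2  (J2 needs exactly one e-in)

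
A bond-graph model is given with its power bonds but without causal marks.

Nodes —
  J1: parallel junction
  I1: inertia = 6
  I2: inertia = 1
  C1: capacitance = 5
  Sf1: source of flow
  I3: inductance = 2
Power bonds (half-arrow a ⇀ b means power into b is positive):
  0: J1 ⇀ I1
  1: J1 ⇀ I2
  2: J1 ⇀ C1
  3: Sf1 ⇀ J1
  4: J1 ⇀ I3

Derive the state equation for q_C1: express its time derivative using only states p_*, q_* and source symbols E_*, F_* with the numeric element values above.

dq_C1/dt = F_Sf1 - p_I1/6 - p_I2 - p_I3/2

β3 stroke at Sf1  (Sf1 (Sf) sets flow on bond)
β0 stroke at I1  (I1 integral (f out))
β1 stroke at I2  (I2 integral (f out))
β2 stroke at J1  (C1: C, integral causality)
β4 stroke at I3  (J1: bond 2 brought effort, rest push out)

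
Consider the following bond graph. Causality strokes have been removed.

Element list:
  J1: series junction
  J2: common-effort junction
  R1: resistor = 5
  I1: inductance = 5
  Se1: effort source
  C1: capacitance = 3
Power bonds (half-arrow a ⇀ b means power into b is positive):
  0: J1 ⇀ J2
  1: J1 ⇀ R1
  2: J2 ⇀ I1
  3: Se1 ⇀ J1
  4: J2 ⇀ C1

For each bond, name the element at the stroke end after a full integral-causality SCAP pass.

b0 →J1
b1 →R1
b2 →I1
b3 →J1
b4 →J2

#3 →J1  (Se1 (Se) sets effort on bond)
#2 →I1  (I1: I, integral causality)
#4 →J2  (C1 integral (e out))
#0 →J1  (J2 effort already set via bond 4)
#1 →R1  (only one flow-in slot at J1)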